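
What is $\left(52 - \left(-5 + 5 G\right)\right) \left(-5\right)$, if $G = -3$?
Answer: $-360$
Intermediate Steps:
$\left(52 - \left(-5 + 5 G\right)\right) \left(-5\right) = \left(52 + \left(\left(-5\right) \left(-3\right) + 5\right)\right) \left(-5\right) = \left(52 + \left(15 + 5\right)\right) \left(-5\right) = \left(52 + 20\right) \left(-5\right) = 72 \left(-5\right) = -360$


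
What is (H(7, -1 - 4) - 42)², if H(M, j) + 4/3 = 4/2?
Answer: 15376/9 ≈ 1708.4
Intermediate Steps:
H(M, j) = ⅔ (H(M, j) = -4/3 + 4/2 = -4/3 + 4*(½) = -4/3 + 2 = ⅔)
(H(7, -1 - 4) - 42)² = (⅔ - 42)² = (-124/3)² = 15376/9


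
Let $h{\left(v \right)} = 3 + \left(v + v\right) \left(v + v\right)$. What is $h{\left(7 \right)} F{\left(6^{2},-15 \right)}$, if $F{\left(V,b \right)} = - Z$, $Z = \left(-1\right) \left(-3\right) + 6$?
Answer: $-1791$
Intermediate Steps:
$h{\left(v \right)} = 3 + 4 v^{2}$ ($h{\left(v \right)} = 3 + 2 v 2 v = 3 + 4 v^{2}$)
$Z = 9$ ($Z = 3 + 6 = 9$)
$F{\left(V,b \right)} = -9$ ($F{\left(V,b \right)} = \left(-1\right) 9 = -9$)
$h{\left(7 \right)} F{\left(6^{2},-15 \right)} = \left(3 + 4 \cdot 7^{2}\right) \left(-9\right) = \left(3 + 4 \cdot 49\right) \left(-9\right) = \left(3 + 196\right) \left(-9\right) = 199 \left(-9\right) = -1791$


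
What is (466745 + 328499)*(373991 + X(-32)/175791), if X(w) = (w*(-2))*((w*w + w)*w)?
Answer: 52281106212419660/175791 ≈ 2.9740e+11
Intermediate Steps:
X(w) = -2*w²*(w + w²) (X(w) = (-2*w)*((w² + w)*w) = (-2*w)*((w + w²)*w) = (-2*w)*(w*(w + w²)) = -2*w²*(w + w²))
(466745 + 328499)*(373991 + X(-32)/175791) = (466745 + 328499)*(373991 + (2*(-32)³*(-1 - 1*(-32)))/175791) = 795244*(373991 + (2*(-32768)*(-1 + 32))*(1/175791)) = 795244*(373991 + (2*(-32768)*31)*(1/175791)) = 795244*(373991 - 2031616*1/175791) = 795244*(373991 - 2031616/175791) = 795244*(65742220265/175791) = 52281106212419660/175791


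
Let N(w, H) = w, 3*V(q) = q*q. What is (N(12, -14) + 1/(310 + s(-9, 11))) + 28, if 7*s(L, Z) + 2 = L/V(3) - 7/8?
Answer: 692576/17313 ≈ 40.003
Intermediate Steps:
V(q) = q²/3 (V(q) = (q*q)/3 = q²/3)
s(L, Z) = -23/56 + L/21 (s(L, Z) = -2/7 + (L/(((⅓)*3²)) - 7/8)/7 = -2/7 + (L/(((⅓)*9)) - 7*⅛)/7 = -2/7 + (L/3 - 7/8)/7 = -2/7 + (-7/8 + L/3)/7 = -2/7 + (-⅛ + L/21) = -23/56 + L/21)
(N(12, -14) + 1/(310 + s(-9, 11))) + 28 = (12 + 1/(310 + (-23/56 + (1/21)*(-9)))) + 28 = (12 + 1/(310 + (-23/56 - 3/7))) + 28 = (12 + 1/(310 - 47/56)) + 28 = (12 + 1/(17313/56)) + 28 = (12 + 56/17313) + 28 = 207812/17313 + 28 = 692576/17313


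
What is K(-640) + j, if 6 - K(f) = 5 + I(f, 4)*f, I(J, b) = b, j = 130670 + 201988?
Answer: 335219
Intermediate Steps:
j = 332658
K(f) = 1 - 4*f (K(f) = 6 - (5 + 4*f) = 6 + (-5 - 4*f) = 1 - 4*f)
K(-640) + j = (1 - 4*(-640)) + 332658 = (1 + 2560) + 332658 = 2561 + 332658 = 335219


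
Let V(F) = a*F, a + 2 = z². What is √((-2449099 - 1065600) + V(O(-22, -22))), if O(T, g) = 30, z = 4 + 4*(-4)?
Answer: I*√3510439 ≈ 1873.6*I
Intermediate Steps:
z = -12 (z = 4 - 16 = -12)
a = 142 (a = -2 + (-12)² = -2 + 144 = 142)
V(F) = 142*F
√((-2449099 - 1065600) + V(O(-22, -22))) = √((-2449099 - 1065600) + 142*30) = √(-3514699 + 4260) = √(-3510439) = I*√3510439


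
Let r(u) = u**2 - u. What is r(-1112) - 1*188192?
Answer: 1049464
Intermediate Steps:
r(-1112) - 1*188192 = -1112*(-1 - 1112) - 1*188192 = -1112*(-1113) - 188192 = 1237656 - 188192 = 1049464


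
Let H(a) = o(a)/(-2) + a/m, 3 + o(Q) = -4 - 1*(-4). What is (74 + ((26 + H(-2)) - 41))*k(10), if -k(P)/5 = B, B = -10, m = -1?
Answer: 3125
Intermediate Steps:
o(Q) = -3 (o(Q) = -3 + (-4 - 1*(-4)) = -3 + (-4 + 4) = -3 + 0 = -3)
k(P) = 50 (k(P) = -5*(-10) = 50)
H(a) = 3/2 - a (H(a) = -3/(-2) + a/(-1) = -3*(-1/2) + a*(-1) = 3/2 - a)
(74 + ((26 + H(-2)) - 41))*k(10) = (74 + ((26 + (3/2 - 1*(-2))) - 41))*50 = (74 + ((26 + (3/2 + 2)) - 41))*50 = (74 + ((26 + 7/2) - 41))*50 = (74 + (59/2 - 41))*50 = (74 - 23/2)*50 = (125/2)*50 = 3125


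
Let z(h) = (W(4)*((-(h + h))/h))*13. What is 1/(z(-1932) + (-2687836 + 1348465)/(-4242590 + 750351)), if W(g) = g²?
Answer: -3492239/1451432053 ≈ -0.0024061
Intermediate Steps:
z(h) = -416 (z(h) = (4²*((-(h + h))/h))*13 = (16*((-2*h)/h))*13 = (16*(-2))*13 = -32*13 = -416)
1/(z(-1932) + (-2687836 + 1348465)/(-4242590 + 750351)) = 1/(-416 + (-2687836 + 1348465)/(-4242590 + 750351)) = 1/(-416 - 1339371/(-3492239)) = 1/(-416 - 1339371*(-1/3492239)) = 1/(-416 + 1339371/3492239) = 1/(-1451432053/3492239) = -3492239/1451432053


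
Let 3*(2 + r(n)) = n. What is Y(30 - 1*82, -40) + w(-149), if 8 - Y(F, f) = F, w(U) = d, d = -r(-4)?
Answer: 190/3 ≈ 63.333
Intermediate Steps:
r(n) = -2 + n/3
d = 10/3 (d = -(-2 + (1/3)*(-4)) = -(-2 - 4/3) = -1*(-10/3) = 10/3 ≈ 3.3333)
w(U) = 10/3
Y(F, f) = 8 - F
Y(30 - 1*82, -40) + w(-149) = (8 - (30 - 1*82)) + 10/3 = (8 - (30 - 82)) + 10/3 = (8 - 1*(-52)) + 10/3 = (8 + 52) + 10/3 = 60 + 10/3 = 190/3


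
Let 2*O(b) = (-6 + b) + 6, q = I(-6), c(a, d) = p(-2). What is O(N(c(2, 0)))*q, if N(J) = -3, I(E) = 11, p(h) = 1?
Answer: -33/2 ≈ -16.500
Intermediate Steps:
c(a, d) = 1
q = 11
O(b) = b/2 (O(b) = ((-6 + b) + 6)/2 = b/2)
O(N(c(2, 0)))*q = ((1/2)*(-3))*11 = -3/2*11 = -33/2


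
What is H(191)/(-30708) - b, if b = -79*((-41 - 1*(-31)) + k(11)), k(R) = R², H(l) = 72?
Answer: 7479955/853 ≈ 8769.0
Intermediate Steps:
b = -8769 (b = -79*((-41 - 1*(-31)) + 11²) = -79*((-41 + 31) + 121) = -79*(-10 + 121) = -79*111 = -8769)
H(191)/(-30708) - b = 72/(-30708) - 1*(-8769) = 72*(-1/30708) + 8769 = -2/853 + 8769 = 7479955/853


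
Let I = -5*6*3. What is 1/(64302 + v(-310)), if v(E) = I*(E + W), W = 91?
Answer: 1/84012 ≈ 1.1903e-5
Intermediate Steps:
I = -90 (I = -30*3 = -90)
v(E) = -8190 - 90*E (v(E) = -90*(E + 91) = -90*(91 + E) = -8190 - 90*E)
1/(64302 + v(-310)) = 1/(64302 + (-8190 - 90*(-310))) = 1/(64302 + (-8190 + 27900)) = 1/(64302 + 19710) = 1/84012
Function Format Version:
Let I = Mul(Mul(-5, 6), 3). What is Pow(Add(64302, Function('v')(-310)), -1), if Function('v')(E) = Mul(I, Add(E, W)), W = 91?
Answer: Rational(1, 84012) ≈ 1.1903e-5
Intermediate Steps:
I = -90 (I = Mul(-30, 3) = -90)
Function('v')(E) = Add(-8190, Mul(-90, E)) (Function('v')(E) = Mul(-90, Add(E, 91)) = Mul(-90, Add(91, E)) = Add(-8190, Mul(-90, E)))
Pow(Add(64302, Function('v')(-310)), -1) = Pow(Add(64302, Add(-8190, Mul(-90, -310))), -1) = Pow(Add(64302, Add(-8190, 27900)), -1) = Pow(Add(64302, 19710), -1) = Pow(84012, -1) = Rational(1, 84012)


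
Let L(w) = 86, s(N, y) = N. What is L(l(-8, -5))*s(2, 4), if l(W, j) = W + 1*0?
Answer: 172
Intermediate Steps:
l(W, j) = W (l(W, j) = W + 0 = W)
L(l(-8, -5))*s(2, 4) = 86*2 = 172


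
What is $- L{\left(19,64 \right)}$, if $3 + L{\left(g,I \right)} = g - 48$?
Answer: $32$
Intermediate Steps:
$L{\left(g,I \right)} = -51 + g$ ($L{\left(g,I \right)} = -3 + \left(g - 48\right) = -3 + \left(-48 + g\right) = -51 + g$)
$- L{\left(19,64 \right)} = - (-51 + 19) = \left(-1\right) \left(-32\right) = 32$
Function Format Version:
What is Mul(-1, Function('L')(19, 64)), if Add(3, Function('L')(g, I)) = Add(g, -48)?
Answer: 32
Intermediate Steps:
Function('L')(g, I) = Add(-51, g) (Function('L')(g, I) = Add(-3, Add(g, -48)) = Add(-3, Add(-48, g)) = Add(-51, g))
Mul(-1, Function('L')(19, 64)) = Mul(-1, Add(-51, 19)) = Mul(-1, -32) = 32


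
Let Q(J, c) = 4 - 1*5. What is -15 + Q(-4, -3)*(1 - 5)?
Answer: -11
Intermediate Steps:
Q(J, c) = -1 (Q(J, c) = 4 - 5 = -1)
-15 + Q(-4, -3)*(1 - 5) = -15 - (1 - 5) = -15 - 1*(-4) = -15 + 4 = -11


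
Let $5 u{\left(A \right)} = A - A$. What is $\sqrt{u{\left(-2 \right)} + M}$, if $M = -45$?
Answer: $3 i \sqrt{5} \approx 6.7082 i$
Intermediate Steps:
$u{\left(A \right)} = 0$ ($u{\left(A \right)} = \frac{A - A}{5} = \frac{1}{5} \cdot 0 = 0$)
$\sqrt{u{\left(-2 \right)} + M} = \sqrt{0 - 45} = \sqrt{-45} = 3 i \sqrt{5}$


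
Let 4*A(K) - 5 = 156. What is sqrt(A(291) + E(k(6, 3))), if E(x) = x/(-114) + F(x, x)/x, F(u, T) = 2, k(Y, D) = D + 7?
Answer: sqrt(13113705)/570 ≈ 6.3531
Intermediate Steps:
A(K) = 161/4 (A(K) = 5/4 + (1/4)*156 = 5/4 + 39 = 161/4)
k(Y, D) = 7 + D
E(x) = 2/x - x/114 (E(x) = x/(-114) + 2/x = x*(-1/114) + 2/x = -x/114 + 2/x = 2/x - x/114)
sqrt(A(291) + E(k(6, 3))) = sqrt(161/4 + (2/(7 + 3) - (7 + 3)/114)) = sqrt(161/4 + (2/10 - 1/114*10)) = sqrt(161/4 + (2*(1/10) - 5/57)) = sqrt(161/4 + (1/5 - 5/57)) = sqrt(161/4 + 32/285) = sqrt(46013/1140) = sqrt(13113705)/570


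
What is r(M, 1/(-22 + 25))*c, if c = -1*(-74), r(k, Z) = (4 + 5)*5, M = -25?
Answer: 3330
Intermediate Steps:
r(k, Z) = 45 (r(k, Z) = 9*5 = 45)
c = 74
r(M, 1/(-22 + 25))*c = 45*74 = 3330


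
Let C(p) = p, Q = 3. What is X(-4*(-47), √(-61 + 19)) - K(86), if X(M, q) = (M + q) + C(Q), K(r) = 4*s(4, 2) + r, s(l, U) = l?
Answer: 89 + I*√42 ≈ 89.0 + 6.4807*I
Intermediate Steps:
K(r) = 16 + r (K(r) = 4*4 + r = 16 + r)
X(M, q) = 3 + M + q (X(M, q) = (M + q) + 3 = 3 + M + q)
X(-4*(-47), √(-61 + 19)) - K(86) = (3 - 4*(-47) + √(-61 + 19)) - (16 + 86) = (3 + 188 + √(-42)) - 1*102 = (3 + 188 + I*√42) - 102 = (191 + I*√42) - 102 = 89 + I*√42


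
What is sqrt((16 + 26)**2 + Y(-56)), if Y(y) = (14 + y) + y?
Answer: 7*sqrt(34) ≈ 40.817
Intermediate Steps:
Y(y) = 14 + 2*y
sqrt((16 + 26)**2 + Y(-56)) = sqrt((16 + 26)**2 + (14 + 2*(-56))) = sqrt(42**2 + (14 - 112)) = sqrt(1764 - 98) = sqrt(1666) = 7*sqrt(34)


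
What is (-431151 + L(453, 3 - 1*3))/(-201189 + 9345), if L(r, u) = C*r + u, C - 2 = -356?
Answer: 197171/63948 ≈ 3.0833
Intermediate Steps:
C = -354 (C = 2 - 356 = -354)
L(r, u) = u - 354*r (L(r, u) = -354*r + u = u - 354*r)
(-431151 + L(453, 3 - 1*3))/(-201189 + 9345) = (-431151 + ((3 - 1*3) - 354*453))/(-201189 + 9345) = (-431151 + ((3 - 3) - 160362))/(-191844) = (-431151 + (0 - 160362))*(-1/191844) = (-431151 - 160362)*(-1/191844) = -591513*(-1/191844) = 197171/63948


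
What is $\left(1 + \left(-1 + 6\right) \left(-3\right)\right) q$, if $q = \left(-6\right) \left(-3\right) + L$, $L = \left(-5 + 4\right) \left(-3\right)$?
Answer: $-294$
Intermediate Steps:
$L = 3$ ($L = \left(-1\right) \left(-3\right) = 3$)
$q = 21$ ($q = \left(-6\right) \left(-3\right) + 3 = 18 + 3 = 21$)
$\left(1 + \left(-1 + 6\right) \left(-3\right)\right) q = \left(1 + \left(-1 + 6\right) \left(-3\right)\right) 21 = \left(1 + 5 \left(-3\right)\right) 21 = \left(1 - 15\right) 21 = \left(-14\right) 21 = -294$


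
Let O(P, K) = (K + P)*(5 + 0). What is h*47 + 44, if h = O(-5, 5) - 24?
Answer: -1084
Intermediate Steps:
O(P, K) = 5*K + 5*P (O(P, K) = (K + P)*5 = 5*K + 5*P)
h = -24 (h = (5*5 + 5*(-5)) - 24 = (25 - 25) - 24 = 0 - 24 = -24)
h*47 + 44 = -24*47 + 44 = -1128 + 44 = -1084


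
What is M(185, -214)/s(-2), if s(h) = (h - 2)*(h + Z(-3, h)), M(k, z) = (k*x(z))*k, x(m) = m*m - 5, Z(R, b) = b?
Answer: 1567196975/16 ≈ 9.7950e+7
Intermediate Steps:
x(m) = -5 + m² (x(m) = m² - 5 = -5 + m²)
M(k, z) = k²*(-5 + z²) (M(k, z) = (k*(-5 + z²))*k = k²*(-5 + z²))
s(h) = 2*h*(-2 + h) (s(h) = (h - 2)*(h + h) = (-2 + h)*(2*h) = 2*h*(-2 + h))
M(185, -214)/s(-2) = (185²*(-5 + (-214)²))/((2*(-2)*(-2 - 2))) = (34225*(-5 + 45796))/((2*(-2)*(-4))) = (34225*45791)/16 = (1/16)*1567196975 = 1567196975/16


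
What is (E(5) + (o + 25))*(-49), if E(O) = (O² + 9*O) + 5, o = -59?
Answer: -2009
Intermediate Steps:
E(O) = 5 + O² + 9*O
(E(5) + (o + 25))*(-49) = ((5 + 5² + 9*5) + (-59 + 25))*(-49) = ((5 + 25 + 45) - 34)*(-49) = (75 - 34)*(-49) = 41*(-49) = -2009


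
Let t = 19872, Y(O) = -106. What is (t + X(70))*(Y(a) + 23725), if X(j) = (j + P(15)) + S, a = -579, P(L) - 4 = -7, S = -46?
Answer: 469852767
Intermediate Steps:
P(L) = -3 (P(L) = 4 - 7 = -3)
X(j) = -49 + j (X(j) = (j - 3) - 46 = (-3 + j) - 46 = -49 + j)
(t + X(70))*(Y(a) + 23725) = (19872 + (-49 + 70))*(-106 + 23725) = (19872 + 21)*23619 = 19893*23619 = 469852767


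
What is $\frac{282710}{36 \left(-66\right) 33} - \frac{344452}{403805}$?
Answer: $- \frac{70583751983}{15830771220} \approx -4.4586$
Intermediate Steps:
$\frac{282710}{36 \left(-66\right) 33} - \frac{344452}{403805} = \frac{282710}{\left(-2376\right) 33} - \frac{344452}{403805} = \frac{282710}{-78408} - \frac{344452}{403805} = 282710 \left(- \frac{1}{78408}\right) - \frac{344452}{403805} = - \frac{141355}{39204} - \frac{344452}{403805} = - \frac{70583751983}{15830771220}$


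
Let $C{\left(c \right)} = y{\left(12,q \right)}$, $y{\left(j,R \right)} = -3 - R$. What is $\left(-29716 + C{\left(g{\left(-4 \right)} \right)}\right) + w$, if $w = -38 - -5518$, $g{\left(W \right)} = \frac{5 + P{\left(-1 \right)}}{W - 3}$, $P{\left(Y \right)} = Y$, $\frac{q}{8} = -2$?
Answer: $-24223$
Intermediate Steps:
$q = -16$ ($q = 8 \left(-2\right) = -16$)
$g{\left(W \right)} = \frac{4}{-3 + W}$ ($g{\left(W \right)} = \frac{5 - 1}{W - 3} = \frac{4}{-3 + W}$)
$w = 5480$ ($w = -38 + 5518 = 5480$)
$C{\left(c \right)} = 13$ ($C{\left(c \right)} = -3 - -16 = -3 + 16 = 13$)
$\left(-29716 + C{\left(g{\left(-4 \right)} \right)}\right) + w = \left(-29716 + 13\right) + 5480 = -29703 + 5480 = -24223$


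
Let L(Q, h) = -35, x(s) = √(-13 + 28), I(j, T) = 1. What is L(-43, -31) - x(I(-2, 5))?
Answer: -35 - √15 ≈ -38.873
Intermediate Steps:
x(s) = √15
L(-43, -31) - x(I(-2, 5)) = -35 - √15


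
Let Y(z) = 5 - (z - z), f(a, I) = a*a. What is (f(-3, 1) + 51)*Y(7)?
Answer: 300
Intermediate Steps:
f(a, I) = a²
Y(z) = 5 (Y(z) = 5 - 1*0 = 5 + 0 = 5)
(f(-3, 1) + 51)*Y(7) = ((-3)² + 51)*5 = (9 + 51)*5 = 60*5 = 300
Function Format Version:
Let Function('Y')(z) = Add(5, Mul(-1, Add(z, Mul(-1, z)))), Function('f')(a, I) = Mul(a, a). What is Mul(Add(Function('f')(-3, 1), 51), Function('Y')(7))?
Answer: 300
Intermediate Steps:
Function('f')(a, I) = Pow(a, 2)
Function('Y')(z) = 5 (Function('Y')(z) = Add(5, Mul(-1, 0)) = Add(5, 0) = 5)
Mul(Add(Function('f')(-3, 1), 51), Function('Y')(7)) = Mul(Add(Pow(-3, 2), 51), 5) = Mul(Add(9, 51), 5) = Mul(60, 5) = 300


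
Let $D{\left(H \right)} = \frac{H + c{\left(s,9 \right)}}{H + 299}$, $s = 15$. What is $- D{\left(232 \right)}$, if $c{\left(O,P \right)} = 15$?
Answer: $- \frac{247}{531} \approx -0.46516$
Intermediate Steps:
$D{\left(H \right)} = \frac{15 + H}{299 + H}$ ($D{\left(H \right)} = \frac{H + 15}{H + 299} = \frac{15 + H}{299 + H}$)
$- D{\left(232 \right)} = - \frac{15 + 232}{299 + 232} = - \frac{247}{531}$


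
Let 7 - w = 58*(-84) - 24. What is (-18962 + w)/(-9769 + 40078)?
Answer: -14059/30309 ≈ -0.46386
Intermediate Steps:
w = 4903 (w = 7 - (58*(-84) - 24) = 7 - (-4872 - 24) = 7 - 1*(-4896) = 7 + 4896 = 4903)
(-18962 + w)/(-9769 + 40078) = (-18962 + 4903)/(-9769 + 40078) = -14059/30309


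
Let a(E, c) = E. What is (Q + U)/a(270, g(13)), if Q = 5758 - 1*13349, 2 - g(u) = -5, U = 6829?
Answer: -127/45 ≈ -2.8222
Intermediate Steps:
g(u) = 7 (g(u) = 2 - 1*(-5) = 2 + 5 = 7)
Q = -7591 (Q = 5758 - 13349 = -7591)
(Q + U)/a(270, g(13)) = (-7591 + 6829)/270 = -762*1/270 = -127/45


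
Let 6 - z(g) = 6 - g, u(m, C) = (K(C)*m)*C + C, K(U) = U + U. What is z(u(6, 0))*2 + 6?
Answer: 6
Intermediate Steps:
K(U) = 2*U
u(m, C) = C + 2*m*C² (u(m, C) = ((2*C)*m)*C + C = (2*C*m)*C + C = 2*m*C² + C = C + 2*m*C²)
z(g) = g (z(g) = 6 - (6 - g) = 6 + (-6 + g) = g)
z(u(6, 0))*2 + 6 = (0*(1 + 2*0*6))*2 + 6 = (0*(1 + 0))*2 + 6 = (0*1)*2 + 6 = 0*2 + 6 = 0 + 6 = 6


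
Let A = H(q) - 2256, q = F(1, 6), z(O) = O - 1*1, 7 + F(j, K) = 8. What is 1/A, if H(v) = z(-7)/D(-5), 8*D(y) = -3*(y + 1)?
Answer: -3/6784 ≈ -0.00044222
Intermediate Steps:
F(j, K) = 1 (F(j, K) = -7 + 8 = 1)
z(O) = -1 + O (z(O) = O - 1 = -1 + O)
q = 1
D(y) = -3/8 - 3*y/8 (D(y) = (-3*(y + 1))/8 = (-3*(1 + y))/8 = (-3 - 3*y)/8 = -3/8 - 3*y/8)
H(v) = -16/3 (H(v) = (-1 - 7)/(-3/8 - 3/8*(-5)) = -8/(-3/8 + 15/8) = -8/3/2 = -8*⅔ = -16/3)
A = -6784/3 (A = -16/3 - 2256 = -6784/3 ≈ -2261.3)
1/A = 1/(-6784/3) = -3/6784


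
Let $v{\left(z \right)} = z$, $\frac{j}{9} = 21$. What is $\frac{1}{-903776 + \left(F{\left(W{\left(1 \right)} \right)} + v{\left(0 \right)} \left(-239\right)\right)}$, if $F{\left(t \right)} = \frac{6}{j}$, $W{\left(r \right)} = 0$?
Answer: $- \frac{63}{56937886} \approx -1.1065 \cdot 10^{-6}$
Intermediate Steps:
$j = 189$ ($j = 9 \cdot 21 = 189$)
$F{\left(t \right)} = \frac{2}{63}$ ($F{\left(t \right)} = \frac{6}{189} = 6 \cdot \frac{1}{189} = \frac{2}{63}$)
$\frac{1}{-903776 + \left(F{\left(W{\left(1 \right)} \right)} + v{\left(0 \right)} \left(-239\right)\right)} = \frac{1}{-903776 + \left(\frac{2}{63} + 0 \left(-239\right)\right)} = \frac{1}{-903776 + \left(\frac{2}{63} + 0\right)} = \frac{1}{-903776 + \frac{2}{63}} = \frac{1}{- \frac{56937886}{63}} = - \frac{63}{56937886}$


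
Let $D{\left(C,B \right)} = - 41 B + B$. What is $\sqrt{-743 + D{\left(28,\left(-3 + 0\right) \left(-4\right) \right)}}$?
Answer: $i \sqrt{1223} \approx 34.971 i$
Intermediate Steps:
$D{\left(C,B \right)} = - 40 B$
$\sqrt{-743 + D{\left(28,\left(-3 + 0\right) \left(-4\right) \right)}} = \sqrt{-743 - 40 \left(-3 + 0\right) \left(-4\right)} = \sqrt{-743 - 40 \left(\left(-3\right) \left(-4\right)\right)} = \sqrt{-743 - 480} = \sqrt{-1223} = i \sqrt{1223}$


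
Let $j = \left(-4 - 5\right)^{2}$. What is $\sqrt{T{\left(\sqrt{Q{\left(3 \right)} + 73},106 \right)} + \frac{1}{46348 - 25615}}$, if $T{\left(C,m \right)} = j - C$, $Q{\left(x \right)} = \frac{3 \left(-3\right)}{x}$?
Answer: $\frac{\sqrt{34818461142 - 429857289 \sqrt{70}}}{20733} \approx 8.5225$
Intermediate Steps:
$Q{\left(x \right)} = - \frac{9}{x}$
$j = 81$ ($j = \left(-9\right)^{2} = 81$)
$T{\left(C,m \right)} = 81 - C$
$\sqrt{T{\left(\sqrt{Q{\left(3 \right)} + 73},106 \right)} + \frac{1}{46348 - 25615}} = \sqrt{\left(81 - \sqrt{- \frac{9}{3} + 73}\right) + \frac{1}{46348 - 25615}} = \sqrt{\left(81 - \sqrt{\left(-9\right) \frac{1}{3} + 73}\right) + \frac{1}{20733}} = \sqrt{\left(81 - \sqrt{-3 + 73}\right) + \frac{1}{20733}} = \sqrt{\left(81 - \sqrt{70}\right) + \frac{1}{20733}} = \sqrt{\frac{1679374}{20733} - \sqrt{70}}$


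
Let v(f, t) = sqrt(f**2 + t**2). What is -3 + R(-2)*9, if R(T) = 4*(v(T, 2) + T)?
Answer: -75 + 72*sqrt(2) ≈ 26.823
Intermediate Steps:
R(T) = 4*T + 4*sqrt(4 + T**2) (R(T) = 4*(sqrt(T**2 + 2**2) + T) = 4*(sqrt(T**2 + 4) + T) = 4*(sqrt(4 + T**2) + T) = 4*(T + sqrt(4 + T**2)) = 4*T + 4*sqrt(4 + T**2))
-3 + R(-2)*9 = -3 + (4*(-2) + 4*sqrt(4 + (-2)**2))*9 = -3 + (-8 + 4*sqrt(4 + 4))*9 = -3 + (-8 + 4*sqrt(8))*9 = -3 + (-8 + 4*(2*sqrt(2)))*9 = -3 + (-8 + 8*sqrt(2))*9 = -3 + (-72 + 72*sqrt(2)) = -75 + 72*sqrt(2)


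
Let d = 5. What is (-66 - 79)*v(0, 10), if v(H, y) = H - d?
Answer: 725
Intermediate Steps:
v(H, y) = -5 + H (v(H, y) = H - 1*5 = H - 5 = -5 + H)
(-66 - 79)*v(0, 10) = (-66 - 79)*(-5 + 0) = -145*(-5) = 725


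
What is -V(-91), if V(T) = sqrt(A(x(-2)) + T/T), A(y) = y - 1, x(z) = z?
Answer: -I*sqrt(2) ≈ -1.4142*I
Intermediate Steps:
A(y) = -1 + y
V(T) = I*sqrt(2) (V(T) = sqrt((-1 - 2) + T/T) = sqrt(-3 + 1) = sqrt(-2) = I*sqrt(2))
-V(-91) = -I*sqrt(2)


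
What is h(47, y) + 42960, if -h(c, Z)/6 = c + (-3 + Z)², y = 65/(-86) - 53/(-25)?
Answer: 98602419633/2311250 ≈ 42662.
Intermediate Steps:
y = 2933/2150 (y = 65*(-1/86) - 53*(-1/25) = -65/86 + 53/25 = 2933/2150 ≈ 1.3642)
h(c, Z) = -6*c - 6*(-3 + Z)² (h(c, Z) = -6*(c + (-3 + Z)²) = -6*c - 6*(-3 + Z)²)
h(47, y) + 42960 = (-6*47 - 6*(-3 + 2933/2150)²) + 42960 = (-282 - 6*(-3517/2150)²) + 42960 = (-282 - 6*12369289/4622500) + 42960 = (-282 - 37107867/2311250) + 42960 = -688880367/2311250 + 42960 = 98602419633/2311250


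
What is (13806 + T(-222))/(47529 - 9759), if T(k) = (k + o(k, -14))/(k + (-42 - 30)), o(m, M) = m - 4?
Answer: 144979/396585 ≈ 0.36557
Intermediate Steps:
o(m, M) = -4 + m
T(k) = (-4 + 2*k)/(-72 + k) (T(k) = (k + (-4 + k))/(k + (-42 - 30)) = (-4 + 2*k)/(k - 72) = (-4 + 2*k)/(-72 + k))
(13806 + T(-222))/(47529 - 9759) = (13806 + 2*(-2 - 222)/(-72 - 222))/(47529 - 9759) = (13806 + 2*(-224)/(-294))/37770 = (13806 + 2*(-1/294)*(-224))*(1/37770) = (13806 + 32/21)*(1/37770) = (289958/21)*(1/37770) = 144979/396585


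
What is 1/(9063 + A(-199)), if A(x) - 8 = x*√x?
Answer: 9071/90163640 + 199*I*√199/90163640 ≈ 0.00010061 + 3.1135e-5*I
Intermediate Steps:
A(x) = 8 + x^(3/2) (A(x) = 8 + x*√x = 8 + x^(3/2))
1/(9063 + A(-199)) = 1/(9063 + (8 + (-199)^(3/2))) = 1/(9063 + (8 - 199*I*√199)) = 1/(9071 - 199*I*√199)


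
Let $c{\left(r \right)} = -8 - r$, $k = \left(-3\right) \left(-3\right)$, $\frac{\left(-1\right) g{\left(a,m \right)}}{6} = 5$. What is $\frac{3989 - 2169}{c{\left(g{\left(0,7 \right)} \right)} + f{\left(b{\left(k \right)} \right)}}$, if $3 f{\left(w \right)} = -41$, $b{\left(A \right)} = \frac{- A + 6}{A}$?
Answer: $\frac{1092}{5} \approx 218.4$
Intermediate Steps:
$g{\left(a,m \right)} = -30$ ($g{\left(a,m \right)} = \left(-6\right) 5 = -30$)
$k = 9$
$b{\left(A \right)} = \frac{6 - A}{A}$
$f{\left(w \right)} = - \frac{41}{3}$ ($f{\left(w \right)} = \frac{1}{3} \left(-41\right) = - \frac{41}{3}$)
$\frac{3989 - 2169}{c{\left(g{\left(0,7 \right)} \right)} + f{\left(b{\left(k \right)} \right)}} = \frac{3989 - 2169}{\left(-8 - -30\right) - \frac{41}{3}} = \frac{1820}{\left(-8 + 30\right) - \frac{41}{3}} = \frac{1820}{22 - \frac{41}{3}} = \frac{1820}{\frac{25}{3}} = 1820 \cdot \frac{3}{25} = \frac{1092}{5}$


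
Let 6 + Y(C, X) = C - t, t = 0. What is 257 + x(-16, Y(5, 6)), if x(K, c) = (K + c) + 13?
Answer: 253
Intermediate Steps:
Y(C, X) = -6 + C (Y(C, X) = -6 + (C - 1*0) = -6 + (C + 0) = -6 + C)
x(K, c) = 13 + K + c
257 + x(-16, Y(5, 6)) = 257 + (13 - 16 + (-6 + 5)) = 257 + (13 - 16 - 1) = 257 - 4 = 253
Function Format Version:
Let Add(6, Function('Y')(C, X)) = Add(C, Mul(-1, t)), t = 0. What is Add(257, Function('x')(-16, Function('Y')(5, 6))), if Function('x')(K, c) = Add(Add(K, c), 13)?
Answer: 253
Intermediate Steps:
Function('Y')(C, X) = Add(-6, C) (Function('Y')(C, X) = Add(-6, Add(C, Mul(-1, 0))) = Add(-6, Add(C, 0)) = Add(-6, C))
Function('x')(K, c) = Add(13, K, c)
Add(257, Function('x')(-16, Function('Y')(5, 6))) = Add(257, Add(13, -16, Add(-6, 5))) = Add(257, Add(13, -16, -1)) = Add(257, -4) = 253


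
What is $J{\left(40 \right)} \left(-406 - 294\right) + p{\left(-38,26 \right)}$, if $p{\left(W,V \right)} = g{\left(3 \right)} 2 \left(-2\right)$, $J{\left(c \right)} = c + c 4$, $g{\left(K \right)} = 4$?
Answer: $-140016$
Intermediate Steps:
$J{\left(c \right)} = 5 c$ ($J{\left(c \right)} = c + 4 c = 5 c$)
$p{\left(W,V \right)} = -16$ ($p{\left(W,V \right)} = 4 \cdot 2 \left(-2\right) = 8 \left(-2\right) = -16$)
$J{\left(40 \right)} \left(-406 - 294\right) + p{\left(-38,26 \right)} = 5 \cdot 40 \left(-406 - 294\right) - 16 = 200 \left(-700\right) - 16 = -140000 - 16 = -140016$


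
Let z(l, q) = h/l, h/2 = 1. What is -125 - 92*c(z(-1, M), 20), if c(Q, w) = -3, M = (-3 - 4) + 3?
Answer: 151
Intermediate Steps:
h = 2 (h = 2*1 = 2)
M = -4 (M = -7 + 3 = -4)
z(l, q) = 2/l
-125 - 92*c(z(-1, M), 20) = -125 - 92*(-3) = -125 + 276 = 151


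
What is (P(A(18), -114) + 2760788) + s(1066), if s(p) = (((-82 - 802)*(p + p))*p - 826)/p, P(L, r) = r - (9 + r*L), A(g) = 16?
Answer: 467867520/533 ≈ 8.7780e+5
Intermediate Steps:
P(L, r) = -9 + r - L*r (P(L, r) = r - (9 + L*r) = r + (-9 - L*r) = -9 + r - L*r)
s(p) = (-826 - 1768*p²)/p (s(p) = ((-1768*p)*p - 826)/p = (-1768*p² - 826)/p = (-826 - 1768*p²)/p)
(P(A(18), -114) + 2760788) + s(1066) = ((-9 - 114 - 1*16*(-114)) + 2760788) + (-1768*1066 - 826/1066) = ((-9 - 114 + 1824) + 2760788) + (-1884688 - 826*1/1066) = (1701 + 2760788) + (-1884688 - 413/533) = 2762489 - 1004539117/533 = 467867520/533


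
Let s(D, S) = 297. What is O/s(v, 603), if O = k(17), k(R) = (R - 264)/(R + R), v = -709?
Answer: -247/10098 ≈ -0.024460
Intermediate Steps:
k(R) = (-264 + R)/(2*R) (k(R) = (-264 + R)/((2*R)) = (-264 + R)*(1/(2*R)) = (-264 + R)/(2*R))
O = -247/34 (O = (1/2)*(-264 + 17)/17 = (1/2)*(1/17)*(-247) = -247/34 ≈ -7.2647)
O/s(v, 603) = -247/34/297 = -247/34*1/297 = -247/10098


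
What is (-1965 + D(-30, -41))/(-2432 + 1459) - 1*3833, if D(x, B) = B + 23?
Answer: -3727526/973 ≈ -3831.0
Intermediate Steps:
D(x, B) = 23 + B
(-1965 + D(-30, -41))/(-2432 + 1459) - 1*3833 = (-1965 + (23 - 41))/(-2432 + 1459) - 1*3833 = (-1965 - 18)/(-973) - 3833 = -1983*(-1/973) - 3833 = 1983/973 - 3833 = -3727526/973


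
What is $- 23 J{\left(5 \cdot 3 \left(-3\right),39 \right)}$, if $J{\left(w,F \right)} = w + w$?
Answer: $2070$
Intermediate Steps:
$J{\left(w,F \right)} = 2 w$
$- 23 J{\left(5 \cdot 3 \left(-3\right),39 \right)} = - 23 \cdot 2 \cdot 5 \cdot 3 \left(-3\right) = - 23 \cdot 2 \cdot 15 \left(-3\right) = - 23 \cdot 2 \left(-45\right) = \left(-23\right) \left(-90\right) = 2070$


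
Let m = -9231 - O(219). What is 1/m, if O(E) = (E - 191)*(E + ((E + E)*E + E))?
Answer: -1/2707311 ≈ -3.6937e-7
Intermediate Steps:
O(E) = (-191 + E)*(2*E + 2*E**2) (O(E) = (-191 + E)*(E + ((2*E)*E + E)) = (-191 + E)*(E + (2*E**2 + E)) = (-191 + E)*(E + (E + 2*E**2)) = (-191 + E)*(2*E + 2*E**2))
m = -2707311 (m = -9231 - 2*219*(-191 + 219**2 - 190*219) = -9231 - 2*219*(-191 + 47961 - 41610) = -9231 - 2*219*6160 = -9231 - 1*2698080 = -9231 - 2698080 = -2707311)
1/m = 1/(-2707311) = -1/2707311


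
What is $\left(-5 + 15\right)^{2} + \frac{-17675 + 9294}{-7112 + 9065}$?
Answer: $\frac{186919}{1953} \approx 95.709$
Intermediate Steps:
$\left(-5 + 15\right)^{2} + \frac{-17675 + 9294}{-7112 + 9065} = 10^{2} - \frac{8381}{1953} = 100 - \frac{8381}{1953} = \frac{186919}{1953}$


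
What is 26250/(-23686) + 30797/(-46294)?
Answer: -972337621/548259842 ≈ -1.7735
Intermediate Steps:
26250/(-23686) + 30797/(-46294) = 26250*(-1/23686) + 30797*(-1/46294) = -13125/11843 - 30797/46294 = -972337621/548259842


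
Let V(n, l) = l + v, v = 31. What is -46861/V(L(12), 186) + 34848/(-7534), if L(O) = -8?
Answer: -180306395/817439 ≈ -220.57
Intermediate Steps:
V(n, l) = 31 + l (V(n, l) = l + 31 = 31 + l)
-46861/V(L(12), 186) + 34848/(-7534) = -46861/(31 + 186) + 34848/(-7534) = -46861/217 + 34848*(-1/7534) = -46861*1/217 - 17424/3767 = -46861/217 - 17424/3767 = -180306395/817439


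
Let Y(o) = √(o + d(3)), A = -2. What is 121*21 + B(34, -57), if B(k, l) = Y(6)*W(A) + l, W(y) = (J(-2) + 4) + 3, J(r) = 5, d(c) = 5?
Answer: 2484 + 12*√11 ≈ 2523.8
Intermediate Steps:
W(y) = 12 (W(y) = (5 + 4) + 3 = 9 + 3 = 12)
Y(o) = √(5 + o) (Y(o) = √(o + 5) = √(5 + o))
B(k, l) = l + 12*√11 (B(k, l) = √(5 + 6)*12 + l = √11*12 + l = 12*√11 + l = l + 12*√11)
121*21 + B(34, -57) = 121*21 + (-57 + 12*√11) = 2541 + (-57 + 12*√11) = 2484 + 12*√11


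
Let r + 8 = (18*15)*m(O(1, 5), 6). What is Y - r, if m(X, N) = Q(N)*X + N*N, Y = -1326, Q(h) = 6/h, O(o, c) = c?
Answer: -12388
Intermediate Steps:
m(X, N) = N**2 + 6*X/N (m(X, N) = (6/N)*X + N*N = 6*X/N + N**2 = N**2 + 6*X/N)
r = 11062 (r = -8 + (18*15)*((6**3 + 6*5)/6) = -8 + 270*((216 + 30)/6) = -8 + 270*((1/6)*246) = -8 + 270*41 = -8 + 11070 = 11062)
Y - r = -1326 - 1*11062 = -1326 - 11062 = -12388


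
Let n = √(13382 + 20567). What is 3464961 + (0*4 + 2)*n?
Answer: 3464961 + 2*√33949 ≈ 3.4653e+6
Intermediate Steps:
n = √33949 ≈ 184.25
3464961 + (0*4 + 2)*n = 3464961 + (0*4 + 2)*√33949 = 3464961 + (0 + 2)*√33949 = 3464961 + 2*√33949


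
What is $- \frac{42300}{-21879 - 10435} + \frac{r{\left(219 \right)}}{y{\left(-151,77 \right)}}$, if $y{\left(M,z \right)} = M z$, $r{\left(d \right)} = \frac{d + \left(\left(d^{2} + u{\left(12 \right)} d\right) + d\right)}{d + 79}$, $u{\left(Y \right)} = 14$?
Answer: $\frac{479801145}{370738522} \approx 1.2942$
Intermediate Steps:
$r{\left(d \right)} = \frac{d^{2} + 16 d}{79 + d}$ ($r{\left(d \right)} = \frac{d + \left(\left(d^{2} + 14 d\right) + d\right)}{d + 79} = \frac{d + \left(d^{2} + 15 d\right)}{79 + d} = \frac{d^{2} + 16 d}{79 + d}$)
$- \frac{42300}{-21879 - 10435} + \frac{r{\left(219 \right)}}{y{\left(-151,77 \right)}} = - \frac{42300}{-21879 - 10435} + \frac{219 \frac{1}{79 + 219} \left(16 + 219\right)}{\left(-151\right) 77} = - \frac{42300}{-21879 - 10435} + \frac{219 \cdot \frac{1}{298} \cdot 235}{-11627} = - \frac{42300}{-32314} + 219 \cdot \frac{1}{298} \cdot 235 \left(- \frac{1}{11627}\right) = \left(-42300\right) \left(- \frac{1}{32314}\right) + \frac{51465}{298} \left(- \frac{1}{11627}\right) = \frac{21150}{16157} - \frac{51465}{3464846} = \frac{479801145}{370738522}$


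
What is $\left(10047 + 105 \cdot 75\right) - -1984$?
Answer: $19906$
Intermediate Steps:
$\left(10047 + 105 \cdot 75\right) - -1984 = \left(10047 + 7875\right) + 1984 = 17922 + 1984 = 19906$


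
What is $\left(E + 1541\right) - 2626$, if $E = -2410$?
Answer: $-3495$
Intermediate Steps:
$\left(E + 1541\right) - 2626 = \left(-2410 + 1541\right) - 2626 = -869 - 2626 = -3495$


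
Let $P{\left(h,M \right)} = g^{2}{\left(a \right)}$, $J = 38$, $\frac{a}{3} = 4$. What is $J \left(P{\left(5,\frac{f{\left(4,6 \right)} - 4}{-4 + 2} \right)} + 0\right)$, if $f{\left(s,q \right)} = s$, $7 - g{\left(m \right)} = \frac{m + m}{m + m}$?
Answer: $1368$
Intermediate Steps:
$a = 12$ ($a = 3 \cdot 4 = 12$)
$g{\left(m \right)} = 6$ ($g{\left(m \right)} = 7 - \frac{m + m}{m + m} = 7 - \frac{2 m}{2 m} = 7 - 2 m \frac{1}{2 m} = 7 - 1 = 6$)
$P{\left(h,M \right)} = 36$ ($P{\left(h,M \right)} = 6^{2} = 36$)
$J \left(P{\left(5,\frac{f{\left(4,6 \right)} - 4}{-4 + 2} \right)} + 0\right) = 38 \left(36 + 0\right) = 38 \cdot 36 = 1368$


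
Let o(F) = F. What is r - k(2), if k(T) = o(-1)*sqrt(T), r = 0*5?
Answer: sqrt(2) ≈ 1.4142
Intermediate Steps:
r = 0
k(T) = -sqrt(T)
r - k(2) = 0 - (-1)*sqrt(2) = 0 + sqrt(2) = sqrt(2)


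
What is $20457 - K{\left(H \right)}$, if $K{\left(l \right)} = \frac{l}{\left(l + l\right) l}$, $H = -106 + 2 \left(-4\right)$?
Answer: $\frac{4664197}{228} \approx 20457.0$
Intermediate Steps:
$H = -114$ ($H = -106 - 8 = -114$)
$K{\left(l \right)} = \frac{1}{2 l}$ ($K{\left(l \right)} = \frac{l}{2 l l} = \frac{l}{2 l^{2}} = l \frac{1}{2 l^{2}} = \frac{1}{2 l}$)
$20457 - K{\left(H \right)} = 20457 - \frac{1}{2 \left(-114\right)} = 20457 - \frac{1}{2} \left(- \frac{1}{114}\right) = 20457 - - \frac{1}{228} = 20457 + \frac{1}{228} = \frac{4664197}{228}$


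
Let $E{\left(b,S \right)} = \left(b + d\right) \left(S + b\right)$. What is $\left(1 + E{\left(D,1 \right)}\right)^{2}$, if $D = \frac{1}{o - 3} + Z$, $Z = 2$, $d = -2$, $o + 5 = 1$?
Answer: $\frac{841}{2401} \approx 0.35027$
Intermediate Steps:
$o = -4$ ($o = -5 + 1 = -4$)
$D = \frac{13}{7}$ ($D = \frac{1}{-4 - 3} + 2 = \frac{1}{-7} + 2 = - \frac{1}{7} + 2 = \frac{13}{7} \approx 1.8571$)
$E{\left(b,S \right)} = \left(-2 + b\right) \left(S + b\right)$ ($E{\left(b,S \right)} = \left(b - 2\right) \left(S + b\right) = \left(-2 + b\right) \left(S + b\right)$)
$\left(1 + E{\left(D,1 \right)}\right)^{2} = \left(1 + \left(\left(\frac{13}{7}\right)^{2} - 2 - \frac{26}{7} + 1 \cdot \frac{13}{7}\right)\right)^{2} = \left(1 + \left(\frac{169}{49} - 2 - \frac{26}{7} + \frac{13}{7}\right)\right)^{2} = \left(1 - \frac{20}{49}\right)^{2} = \left(\frac{29}{49}\right)^{2} = \frac{841}{2401}$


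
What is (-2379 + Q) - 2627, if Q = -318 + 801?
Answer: -4523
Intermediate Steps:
Q = 483
(-2379 + Q) - 2627 = (-2379 + 483) - 2627 = -1896 - 2627 = -4523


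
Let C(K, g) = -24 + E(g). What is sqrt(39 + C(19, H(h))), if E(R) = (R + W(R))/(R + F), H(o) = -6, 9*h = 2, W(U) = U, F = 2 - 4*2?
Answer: 4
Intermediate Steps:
F = -6 (F = 2 - 8 = -6)
h = 2/9 (h = (1/9)*2 = 2/9 ≈ 0.22222)
E(R) = 2*R/(-6 + R) (E(R) = (R + R)/(R - 6) = (2*R)/(-6 + R) = 2*R/(-6 + R))
C(K, g) = -24 + 2*g/(-6 + g)
sqrt(39 + C(19, H(h))) = sqrt(39 + 2*(72 - 11*(-6))/(-6 - 6)) = sqrt(39 + 2*(72 + 66)/(-12)) = sqrt(39 + 2*(-1/12)*138) = sqrt(39 - 23) = sqrt(16) = 4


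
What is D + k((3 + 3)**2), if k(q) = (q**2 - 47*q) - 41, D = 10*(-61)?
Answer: -1047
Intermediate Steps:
D = -610
k(q) = -41 + q**2 - 47*q
D + k((3 + 3)**2) = -610 + (-41 + ((3 + 3)**2)**2 - 47*(3 + 3)**2) = -610 + (-41 + (6**2)**2 - 47*6**2) = -610 + (-41 + 36**2 - 47*36) = -610 + (-41 + 1296 - 1692) = -610 - 437 = -1047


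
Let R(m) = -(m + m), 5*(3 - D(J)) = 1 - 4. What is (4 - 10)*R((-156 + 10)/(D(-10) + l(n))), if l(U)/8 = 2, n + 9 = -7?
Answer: -4380/49 ≈ -89.388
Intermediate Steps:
n = -16 (n = -9 - 7 = -16)
D(J) = 18/5 (D(J) = 3 - (1 - 4)/5 = 3 - ⅕*(-3) = 3 + ⅗ = 18/5)
l(U) = 16 (l(U) = 8*2 = 16)
R(m) = -2*m
(4 - 10)*R((-156 + 10)/(D(-10) + l(n))) = (4 - 10)*(-2*(-156 + 10)/(18/5 + 16)) = -(-12)*(-146/98/5) = -(-12)*(-146*5/98) = -(-12)*(-365)/49 = -6*730/49 = -4380/49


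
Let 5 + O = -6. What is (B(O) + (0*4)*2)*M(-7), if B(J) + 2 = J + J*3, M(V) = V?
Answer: 322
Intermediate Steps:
O = -11 (O = -5 - 6 = -11)
B(J) = -2 + 4*J (B(J) = -2 + (J + J*3) = -2 + (J + 3*J) = -2 + 4*J)
(B(O) + (0*4)*2)*M(-7) = ((-2 + 4*(-11)) + (0*4)*2)*(-7) = ((-2 - 44) + 0*2)*(-7) = (-46 + 0)*(-7) = -46*(-7) = 322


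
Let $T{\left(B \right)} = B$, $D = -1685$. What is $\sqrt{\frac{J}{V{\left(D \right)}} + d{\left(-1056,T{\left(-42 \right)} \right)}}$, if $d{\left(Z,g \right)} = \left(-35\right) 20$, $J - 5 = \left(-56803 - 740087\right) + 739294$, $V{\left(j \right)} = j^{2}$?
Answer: $\frac{i \sqrt{1987515091}}{1685} \approx 26.458 i$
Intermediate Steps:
$J = -57591$ ($J = 5 + \left(\left(-56803 - 740087\right) + 739294\right) = 5 + \left(-796890 + 739294\right) = 5 - 57596 = -57591$)
$d{\left(Z,g \right)} = -700$
$\sqrt{\frac{J}{V{\left(D \right)}} + d{\left(-1056,T{\left(-42 \right)} \right)}} = \sqrt{- \frac{57591}{\left(-1685\right)^{2}} - 700} = \sqrt{- \frac{57591}{2839225} - 700} = \sqrt{- \frac{1987515091}{2839225}} = \frac{i \sqrt{1987515091}}{1685}$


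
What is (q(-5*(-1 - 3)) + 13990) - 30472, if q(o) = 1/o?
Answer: -329639/20 ≈ -16482.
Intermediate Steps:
(q(-5*(-1 - 3)) + 13990) - 30472 = (1/(-5*(-1 - 3)) + 13990) - 30472 = (1/(-5*(-4)) + 13990) - 30472 = (1/20 + 13990) - 30472 = 279801/20 - 30472 = -329639/20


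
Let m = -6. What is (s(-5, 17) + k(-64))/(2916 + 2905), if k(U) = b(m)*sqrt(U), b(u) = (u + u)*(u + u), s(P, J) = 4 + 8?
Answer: 12/5821 + 1152*I/5821 ≈ 0.0020615 + 0.1979*I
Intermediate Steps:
s(P, J) = 12
b(u) = 4*u**2 (b(u) = (2*u)*(2*u) = 4*u**2)
k(U) = 144*sqrt(U) (k(U) = (4*(-6)**2)*sqrt(U) = (4*36)*sqrt(U) = 144*sqrt(U))
(s(-5, 17) + k(-64))/(2916 + 2905) = (12 + 144*sqrt(-64))/(2916 + 2905) = (12 + 144*(8*I))/5821 = (12 + 1152*I)*(1/5821) = 12/5821 + 1152*I/5821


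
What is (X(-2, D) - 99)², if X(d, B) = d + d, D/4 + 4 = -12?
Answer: 10609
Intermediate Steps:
D = -64 (D = -16 + 4*(-12) = -16 - 48 = -64)
X(d, B) = 2*d
(X(-2, D) - 99)² = (2*(-2) - 99)² = (-4 - 99)² = (-103)² = 10609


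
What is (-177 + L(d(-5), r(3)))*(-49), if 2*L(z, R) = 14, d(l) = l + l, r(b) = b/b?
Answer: 8330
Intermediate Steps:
r(b) = 1
d(l) = 2*l
L(z, R) = 7 (L(z, R) = (1/2)*14 = 7)
(-177 + L(d(-5), r(3)))*(-49) = (-177 + 7)*(-49) = -170*(-49) = 8330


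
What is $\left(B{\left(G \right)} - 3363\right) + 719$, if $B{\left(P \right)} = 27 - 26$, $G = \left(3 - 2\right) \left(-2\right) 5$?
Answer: $-2643$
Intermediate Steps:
$G = -10$ ($G = \left(3 - 2\right) \left(-2\right) 5 = 1 \left(-2\right) 5 = \left(-2\right) 5 = -10$)
$B{\left(P \right)} = 1$ ($B{\left(P \right)} = 27 - 26 = 1$)
$\left(B{\left(G \right)} - 3363\right) + 719 = \left(1 - 3363\right) + 719 = -3362 + 719 = -2643$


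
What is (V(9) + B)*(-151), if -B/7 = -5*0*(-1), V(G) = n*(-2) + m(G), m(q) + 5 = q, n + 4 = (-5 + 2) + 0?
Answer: -2718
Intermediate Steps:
n = -7 (n = -4 + ((-5 + 2) + 0) = -4 + (-3 + 0) = -4 - 3 = -7)
m(q) = -5 + q
V(G) = 9 + G (V(G) = -7*(-2) + (-5 + G) = 14 + (-5 + G) = 9 + G)
B = 0 (B = -7*(-5*0)*(-1) = -0*(-1) = -7*0 = 0)
(V(9) + B)*(-151) = ((9 + 9) + 0)*(-151) = (18 + 0)*(-151) = 18*(-151) = -2718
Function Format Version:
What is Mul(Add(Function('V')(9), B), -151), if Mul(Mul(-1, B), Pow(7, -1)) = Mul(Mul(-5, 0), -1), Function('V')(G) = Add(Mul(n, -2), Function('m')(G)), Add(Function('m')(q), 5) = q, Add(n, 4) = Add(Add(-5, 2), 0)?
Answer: -2718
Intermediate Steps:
n = -7 (n = Add(-4, Add(Add(-5, 2), 0)) = Add(-4, Add(-3, 0)) = Add(-4, -3) = -7)
Function('m')(q) = Add(-5, q)
Function('V')(G) = Add(9, G) (Function('V')(G) = Add(Mul(-7, -2), Add(-5, G)) = Add(14, Add(-5, G)) = Add(9, G))
B = 0 (B = Mul(-7, Mul(Mul(-5, 0), -1)) = Mul(-7, Mul(0, -1)) = Mul(-7, 0) = 0)
Mul(Add(Function('V')(9), B), -151) = Mul(Add(Add(9, 9), 0), -151) = Mul(Add(18, 0), -151) = Mul(18, -151) = -2718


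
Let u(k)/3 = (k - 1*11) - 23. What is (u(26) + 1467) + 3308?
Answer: 4751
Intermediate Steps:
u(k) = -102 + 3*k (u(k) = 3*((k - 1*11) - 23) = 3*((k - 11) - 23) = 3*((-11 + k) - 23) = 3*(-34 + k) = -102 + 3*k)
(u(26) + 1467) + 3308 = ((-102 + 3*26) + 1467) + 3308 = ((-102 + 78) + 1467) + 3308 = (-24 + 1467) + 3308 = 1443 + 3308 = 4751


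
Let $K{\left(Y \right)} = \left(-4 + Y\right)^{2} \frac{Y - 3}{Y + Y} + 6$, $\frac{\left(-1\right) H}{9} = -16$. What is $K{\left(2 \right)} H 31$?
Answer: $22320$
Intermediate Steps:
$H = 144$ ($H = \left(-9\right) \left(-16\right) = 144$)
$K{\left(Y \right)} = 6 + \frac{\left(-4 + Y\right)^{2} \left(-3 + Y\right)}{2 Y}$ ($K{\left(Y \right)} = \left(-4 + Y\right)^{2} \frac{-3 + Y}{2 Y} + 6 = \frac{\left(-4 + Y\right)^{2} \left(-3 + Y\right)}{2 Y} + 6 = 6 + \frac{\left(-4 + Y\right)^{2} \left(-3 + Y\right)}{2 Y}$)
$K{\left(2 \right)} H 31 = \frac{-48 + 2 \left(52 + 2^{2} - 22\right)}{2 \cdot 2} \cdot 144 \cdot 31 = \frac{1}{2} \cdot \frac{1}{2} \left(-48 + 2 \left(52 + 4 - 22\right)\right) 4464 = \frac{1}{2} \cdot \frac{1}{2} \left(-48 + 2 \cdot 34\right) 4464 = \frac{1}{2} \cdot \frac{1}{2} \left(-48 + 68\right) 4464 = \frac{1}{2} \cdot \frac{1}{2} \cdot 20 \cdot 4464 = 5 \cdot 4464 = 22320$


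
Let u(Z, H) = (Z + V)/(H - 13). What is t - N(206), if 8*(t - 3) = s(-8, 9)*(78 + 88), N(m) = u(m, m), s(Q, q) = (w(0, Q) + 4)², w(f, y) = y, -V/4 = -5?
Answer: 64429/193 ≈ 333.83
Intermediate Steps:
V = 20 (V = -4*(-5) = 20)
u(Z, H) = (20 + Z)/(-13 + H) (u(Z, H) = (Z + 20)/(H - 13) = (20 + Z)/(-13 + H))
s(Q, q) = (4 + Q)² (s(Q, q) = (Q + 4)² = (4 + Q)²)
N(m) = (20 + m)/(-13 + m)
t = 335 (t = 3 + ((4 - 8)²*(78 + 88))/8 = 3 + ((-4)²*166)/8 = 3 + (16*166)/8 = 3 + (⅛)*2656 = 3 + 332 = 335)
t - N(206) = 335 - (20 + 206)/(-13 + 206) = 335 - 226/193 = 64429/193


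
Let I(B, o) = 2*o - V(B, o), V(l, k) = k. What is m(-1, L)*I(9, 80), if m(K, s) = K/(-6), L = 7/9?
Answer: 40/3 ≈ 13.333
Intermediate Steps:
L = 7/9 (L = 7*(⅑) = 7/9 ≈ 0.77778)
m(K, s) = -K/6 (m(K, s) = K*(-⅙) = -K/6)
I(B, o) = o (I(B, o) = 2*o - o = o)
m(-1, L)*I(9, 80) = -⅙*(-1)*80 = (⅙)*80 = 40/3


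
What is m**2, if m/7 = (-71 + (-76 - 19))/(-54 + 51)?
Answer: 1350244/9 ≈ 1.5003e+5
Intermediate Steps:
m = 1162/3 (m = 7*((-71 + (-76 - 19))/(-54 + 51)) = 7*((-71 - 95)/(-3)) = 7*(-166*(-1/3)) = 7*(166/3) = 1162/3 ≈ 387.33)
m**2 = (1162/3)**2 = 1350244/9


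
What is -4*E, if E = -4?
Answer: 16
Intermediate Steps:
-4*E = -4*(-4) = 16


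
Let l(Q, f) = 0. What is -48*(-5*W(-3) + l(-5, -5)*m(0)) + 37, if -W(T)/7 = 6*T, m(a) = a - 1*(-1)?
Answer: 30277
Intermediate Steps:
m(a) = 1 + a (m(a) = a + 1 = 1 + a)
W(T) = -42*T
-48*(-5*W(-3) + l(-5, -5)*m(0)) + 37 = -48*(-(-210)*(-3) + 0*(1 + 0)) + 37 = -48*(-5*126 + 0*1) + 37 = -48*(-630 + 0) + 37 = -48*(-630) + 37 = 30240 + 37 = 30277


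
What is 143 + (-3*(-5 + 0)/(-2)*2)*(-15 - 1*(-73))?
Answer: -727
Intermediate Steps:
143 + (-3*(-5 + 0)/(-2)*2)*(-15 - 1*(-73)) = 143 + (-(-15)*(-1)/2*2)*(-15 + 73) = 143 + (-3*5/2*2)*58 = 143 - 15/2*2*58 = 143 - 15*58 = 143 - 870 = -727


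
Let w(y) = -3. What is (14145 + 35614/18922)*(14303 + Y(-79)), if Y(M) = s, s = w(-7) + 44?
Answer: 1919853344288/9461 ≈ 2.0292e+8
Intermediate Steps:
s = 41 (s = -3 + 44 = 41)
Y(M) = 41
(14145 + 35614/18922)*(14303 + Y(-79)) = (14145 + 35614/18922)*(14303 + 41) = (14145 + 35614*(1/18922))*14344 = (14145 + 17807/9461)*14344 = (133843652/9461)*14344 = 1919853344288/9461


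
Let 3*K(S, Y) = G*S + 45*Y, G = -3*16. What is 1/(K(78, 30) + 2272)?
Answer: 1/1474 ≈ 0.00067843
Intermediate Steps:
G = -48
K(S, Y) = -16*S + 15*Y (K(S, Y) = (-48*S + 45*Y)/3 = -16*S + 15*Y)
1/(K(78, 30) + 2272) = 1/((-16*78 + 15*30) + 2272) = 1/((-1248 + 450) + 2272) = 1/(-798 + 2272) = 1/1474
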